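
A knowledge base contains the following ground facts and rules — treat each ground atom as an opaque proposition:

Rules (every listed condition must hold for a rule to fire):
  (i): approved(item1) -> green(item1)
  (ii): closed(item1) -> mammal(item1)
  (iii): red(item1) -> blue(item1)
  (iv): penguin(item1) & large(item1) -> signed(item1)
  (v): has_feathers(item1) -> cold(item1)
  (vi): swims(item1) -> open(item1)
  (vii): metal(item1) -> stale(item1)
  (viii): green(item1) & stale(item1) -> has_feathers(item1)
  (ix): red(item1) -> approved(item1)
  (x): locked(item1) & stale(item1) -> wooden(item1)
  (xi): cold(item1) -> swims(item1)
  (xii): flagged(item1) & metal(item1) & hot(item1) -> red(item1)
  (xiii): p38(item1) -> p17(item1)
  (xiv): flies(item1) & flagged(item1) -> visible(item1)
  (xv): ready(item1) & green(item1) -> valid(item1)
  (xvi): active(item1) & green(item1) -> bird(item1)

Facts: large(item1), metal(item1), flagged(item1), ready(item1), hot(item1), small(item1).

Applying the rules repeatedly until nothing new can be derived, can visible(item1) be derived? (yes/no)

no

Round 1 fires (vii), (xii), giving stale(item1), red(item1).
Round 2 fires (iii), (ix), giving blue(item1), approved(item1).
Round 3 fires (i), giving green(item1).
Round 4 fires (viii), (xv), giving has_feathers(item1), valid(item1).
Round 5 fires (v), giving cold(item1).
Round 6 fires (xi), giving swims(item1).
Round 7 fires (vi), giving open(item1).
Fixed point reached. visible(item1) is concluded only by (xiv); (xiv) needs flies(item1) (never derived).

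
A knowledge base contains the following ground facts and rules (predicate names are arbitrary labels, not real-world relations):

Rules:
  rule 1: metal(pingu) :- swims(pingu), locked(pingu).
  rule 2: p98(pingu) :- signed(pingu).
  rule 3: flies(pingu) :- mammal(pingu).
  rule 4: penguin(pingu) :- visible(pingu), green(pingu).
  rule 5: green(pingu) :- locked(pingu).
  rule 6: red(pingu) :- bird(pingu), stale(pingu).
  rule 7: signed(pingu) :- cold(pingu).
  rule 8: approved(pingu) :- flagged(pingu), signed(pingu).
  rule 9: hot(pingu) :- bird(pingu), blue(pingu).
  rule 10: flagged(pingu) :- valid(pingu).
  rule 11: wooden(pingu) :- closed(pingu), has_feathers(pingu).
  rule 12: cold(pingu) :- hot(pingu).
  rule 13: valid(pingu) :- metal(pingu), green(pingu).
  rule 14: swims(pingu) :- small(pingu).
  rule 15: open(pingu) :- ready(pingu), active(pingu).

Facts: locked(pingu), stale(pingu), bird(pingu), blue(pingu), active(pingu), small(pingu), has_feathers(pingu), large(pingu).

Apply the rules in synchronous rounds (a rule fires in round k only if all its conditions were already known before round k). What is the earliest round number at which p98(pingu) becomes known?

Round 1: rule 5 [green(pingu) :- locked(pingu).]; rule 6 [red(pingu) :- bird(pingu), stale(pingu).]; rule 9 [hot(pingu) :- bird(pingu), blue(pingu).]; rule 14 [swims(pingu) :- small(pingu).]. Adds green(pingu), red(pingu), hot(pingu), swims(pingu).
Round 2: rule 1 [metal(pingu) :- swims(pingu), locked(pingu).]; rule 12 [cold(pingu) :- hot(pingu).]. Adds metal(pingu), cold(pingu).
Round 3: rule 7 [signed(pingu) :- cold(pingu).]; rule 13 [valid(pingu) :- metal(pingu), green(pingu).]. Adds signed(pingu), valid(pingu).
Round 4: rule 2 [p98(pingu) :- signed(pingu).]; rule 10 [flagged(pingu) :- valid(pingu).]. Adds p98(pingu), flagged(pingu).
p98(pingu) first appears in round 4.

4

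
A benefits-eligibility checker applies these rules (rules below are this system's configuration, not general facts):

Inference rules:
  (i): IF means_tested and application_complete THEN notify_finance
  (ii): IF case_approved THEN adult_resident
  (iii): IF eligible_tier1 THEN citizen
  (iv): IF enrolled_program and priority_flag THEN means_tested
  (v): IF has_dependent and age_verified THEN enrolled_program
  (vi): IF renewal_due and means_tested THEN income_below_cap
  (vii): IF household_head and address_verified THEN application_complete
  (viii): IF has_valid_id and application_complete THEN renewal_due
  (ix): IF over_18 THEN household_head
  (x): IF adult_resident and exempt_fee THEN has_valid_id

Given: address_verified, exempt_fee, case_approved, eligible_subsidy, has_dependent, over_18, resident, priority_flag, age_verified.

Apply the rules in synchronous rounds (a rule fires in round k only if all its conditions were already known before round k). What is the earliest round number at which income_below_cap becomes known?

4

Round 1 — (ii), (v), (ix), derive adult_resident, enrolled_program, household_head.
Round 2 — (iv), (vii), (x), derive means_tested, application_complete, has_valid_id.
Round 3 — (i), (viii), derive notify_finance, renewal_due.
Round 4 — (vi), derive income_below_cap.
income_below_cap first appears in round 4.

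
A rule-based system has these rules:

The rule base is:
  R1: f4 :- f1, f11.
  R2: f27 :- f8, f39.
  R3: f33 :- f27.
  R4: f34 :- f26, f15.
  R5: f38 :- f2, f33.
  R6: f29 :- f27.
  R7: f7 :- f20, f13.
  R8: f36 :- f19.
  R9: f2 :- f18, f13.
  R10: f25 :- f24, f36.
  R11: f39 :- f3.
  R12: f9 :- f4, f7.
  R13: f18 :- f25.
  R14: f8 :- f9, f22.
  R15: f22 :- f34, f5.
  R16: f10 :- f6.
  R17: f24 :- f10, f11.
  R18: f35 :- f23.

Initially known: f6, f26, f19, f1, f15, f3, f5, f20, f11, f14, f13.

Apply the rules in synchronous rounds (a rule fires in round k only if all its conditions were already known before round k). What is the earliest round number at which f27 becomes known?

4

[1] R1 [f4 :- f1, f11.]; R4 [f34 :- f26, f15.]; R7 [f7 :- f20, f13.]; R8 [f36 :- f19.]; R11 [f39 :- f3.]; R16 [f10 :- f6.]. ⇒ new: f4, f34, f7, f36, f39, f10.
[2] R12 [f9 :- f4, f7.]; R15 [f22 :- f34, f5.]; R17 [f24 :- f10, f11.]. ⇒ new: f9, f22, f24.
[3] R10 [f25 :- f24, f36.]; R14 [f8 :- f9, f22.]. ⇒ new: f25, f8.
[4] R2 [f27 :- f8, f39.]; R13 [f18 :- f25.]. ⇒ new: f27, f18.
f27 first appears in round 4.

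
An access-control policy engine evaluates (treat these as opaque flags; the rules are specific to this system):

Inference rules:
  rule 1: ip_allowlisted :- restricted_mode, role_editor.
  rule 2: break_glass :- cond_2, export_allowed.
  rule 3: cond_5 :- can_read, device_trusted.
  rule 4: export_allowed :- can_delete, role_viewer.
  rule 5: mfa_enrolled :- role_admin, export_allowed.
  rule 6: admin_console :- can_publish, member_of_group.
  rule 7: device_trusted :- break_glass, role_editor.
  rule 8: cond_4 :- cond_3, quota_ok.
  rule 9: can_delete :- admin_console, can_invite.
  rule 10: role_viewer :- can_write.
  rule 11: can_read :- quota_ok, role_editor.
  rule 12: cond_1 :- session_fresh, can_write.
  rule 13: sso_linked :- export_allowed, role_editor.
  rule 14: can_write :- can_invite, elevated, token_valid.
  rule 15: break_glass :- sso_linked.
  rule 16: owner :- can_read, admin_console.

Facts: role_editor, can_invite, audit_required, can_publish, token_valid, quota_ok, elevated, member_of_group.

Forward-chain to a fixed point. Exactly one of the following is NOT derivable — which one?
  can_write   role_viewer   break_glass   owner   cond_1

cond_1

Round 1: rule 6 [admin_console :- can_publish, member_of_group.]; rule 11 [can_read :- quota_ok, role_editor.]; rule 14 [can_write :- can_invite, elevated, token_valid.]. New: admin_console, can_read, can_write.
Round 2: rule 9 [can_delete :- admin_console, can_invite.]; rule 10 [role_viewer :- can_write.]; rule 16 [owner :- can_read, admin_console.]. New: can_delete, role_viewer, owner.
Round 3: rule 4 [export_allowed :- can_delete, role_viewer.]. New: export_allowed.
Round 4: rule 13 [sso_linked :- export_allowed, role_editor.]. New: sso_linked.
Round 5: rule 15 [break_glass :- sso_linked.]. New: break_glass.
Round 6: rule 7 [device_trusted :- break_glass, role_editor.]. New: device_trusted.
Round 7: rule 3 [cond_5 :- can_read, device_trusted.]. New: cond_5.
Derived: role_viewer (round 2), can_write (round 1), break_glass (round 5), owner (round 2). cond_1 never appears in any round.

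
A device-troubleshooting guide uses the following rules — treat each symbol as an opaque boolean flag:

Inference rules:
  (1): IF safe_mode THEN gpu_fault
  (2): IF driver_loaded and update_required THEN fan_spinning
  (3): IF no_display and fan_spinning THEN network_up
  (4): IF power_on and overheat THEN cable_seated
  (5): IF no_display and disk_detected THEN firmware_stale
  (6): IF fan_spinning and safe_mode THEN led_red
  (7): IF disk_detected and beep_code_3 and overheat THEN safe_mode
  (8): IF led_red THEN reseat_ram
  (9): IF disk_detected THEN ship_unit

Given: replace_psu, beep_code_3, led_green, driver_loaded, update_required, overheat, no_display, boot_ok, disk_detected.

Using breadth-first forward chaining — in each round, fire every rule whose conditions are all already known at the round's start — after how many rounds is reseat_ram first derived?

3

Round 1 fires (2), (5), (7), (9), giving fan_spinning, firmware_stale, safe_mode, ship_unit.
Round 2 fires (1), (3), (6), giving gpu_fault, network_up, led_red.
Round 3 fires (8), giving reseat_ram.
reseat_ram first appears in round 3.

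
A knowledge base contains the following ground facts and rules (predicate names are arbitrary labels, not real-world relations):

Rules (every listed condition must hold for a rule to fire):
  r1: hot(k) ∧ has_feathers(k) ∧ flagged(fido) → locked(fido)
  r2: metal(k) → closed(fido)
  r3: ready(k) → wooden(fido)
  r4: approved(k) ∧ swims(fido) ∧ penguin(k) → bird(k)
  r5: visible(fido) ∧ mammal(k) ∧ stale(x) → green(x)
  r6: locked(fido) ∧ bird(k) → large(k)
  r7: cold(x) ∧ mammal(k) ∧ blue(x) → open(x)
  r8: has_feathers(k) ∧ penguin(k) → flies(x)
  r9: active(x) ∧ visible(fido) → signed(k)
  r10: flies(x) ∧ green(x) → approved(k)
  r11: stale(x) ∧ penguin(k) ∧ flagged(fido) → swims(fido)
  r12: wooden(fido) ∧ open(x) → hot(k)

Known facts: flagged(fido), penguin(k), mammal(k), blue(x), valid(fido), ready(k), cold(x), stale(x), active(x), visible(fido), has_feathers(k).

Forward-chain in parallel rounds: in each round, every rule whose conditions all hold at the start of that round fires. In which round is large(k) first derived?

4

Round 1 — r3, r5, r7, r8, r9, r11, derive wooden(fido), green(x), open(x), flies(x), signed(k), swims(fido).
Round 2 — r10, r12, derive approved(k), hot(k).
Round 3 — r1, r4, derive locked(fido), bird(k).
Round 4 — r6, derive large(k).
large(k) first appears in round 4.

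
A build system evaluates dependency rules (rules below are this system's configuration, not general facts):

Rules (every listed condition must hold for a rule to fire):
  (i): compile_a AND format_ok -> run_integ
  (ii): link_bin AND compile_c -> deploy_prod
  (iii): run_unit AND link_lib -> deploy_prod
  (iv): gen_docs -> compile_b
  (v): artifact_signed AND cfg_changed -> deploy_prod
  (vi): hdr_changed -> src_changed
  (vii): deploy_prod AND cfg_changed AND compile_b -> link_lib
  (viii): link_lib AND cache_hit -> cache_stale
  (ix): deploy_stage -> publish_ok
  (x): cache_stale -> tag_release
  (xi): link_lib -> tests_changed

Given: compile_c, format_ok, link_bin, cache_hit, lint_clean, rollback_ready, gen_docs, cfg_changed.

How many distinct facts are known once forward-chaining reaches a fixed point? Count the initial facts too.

14

Round 1: (ii) [link_bin AND compile_c -> deploy_prod]; (iv) [gen_docs -> compile_b]. New: deploy_prod, compile_b.
Round 2: (vii) [deploy_prod AND cfg_changed AND compile_b -> link_lib]. New: link_lib.
Round 3: (viii) [link_lib AND cache_hit -> cache_stale]; (xi) [link_lib -> tests_changed]. New: cache_stale, tests_changed.
Round 4: (x) [cache_stale -> tag_release]. New: tag_release.
Closure: {cache_hit, cache_stale, cfg_changed, compile_b, compile_c, deploy_prod, format_ok, gen_docs, link_bin, link_lib, lint_clean, rollback_ready, tag_release, tests_changed} — 14 facts.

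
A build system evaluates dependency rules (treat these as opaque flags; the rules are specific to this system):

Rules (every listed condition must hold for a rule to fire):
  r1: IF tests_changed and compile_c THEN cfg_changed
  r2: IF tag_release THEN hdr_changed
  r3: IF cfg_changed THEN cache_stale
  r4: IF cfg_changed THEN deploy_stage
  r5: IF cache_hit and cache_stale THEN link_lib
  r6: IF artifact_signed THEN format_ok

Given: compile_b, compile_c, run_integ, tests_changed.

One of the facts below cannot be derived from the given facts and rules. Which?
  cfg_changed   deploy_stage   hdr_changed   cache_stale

[1] r1 [IF tests_changed and compile_c THEN cfg_changed]. ⇒ new: cfg_changed.
[2] r3 [IF cfg_changed THEN cache_stale]; r4 [IF cfg_changed THEN deploy_stage]. ⇒ new: cache_stale, deploy_stage.
Derived: deploy_stage (round 2), cache_stale (round 2), cfg_changed (round 1). hdr_changed never appears in any round.

hdr_changed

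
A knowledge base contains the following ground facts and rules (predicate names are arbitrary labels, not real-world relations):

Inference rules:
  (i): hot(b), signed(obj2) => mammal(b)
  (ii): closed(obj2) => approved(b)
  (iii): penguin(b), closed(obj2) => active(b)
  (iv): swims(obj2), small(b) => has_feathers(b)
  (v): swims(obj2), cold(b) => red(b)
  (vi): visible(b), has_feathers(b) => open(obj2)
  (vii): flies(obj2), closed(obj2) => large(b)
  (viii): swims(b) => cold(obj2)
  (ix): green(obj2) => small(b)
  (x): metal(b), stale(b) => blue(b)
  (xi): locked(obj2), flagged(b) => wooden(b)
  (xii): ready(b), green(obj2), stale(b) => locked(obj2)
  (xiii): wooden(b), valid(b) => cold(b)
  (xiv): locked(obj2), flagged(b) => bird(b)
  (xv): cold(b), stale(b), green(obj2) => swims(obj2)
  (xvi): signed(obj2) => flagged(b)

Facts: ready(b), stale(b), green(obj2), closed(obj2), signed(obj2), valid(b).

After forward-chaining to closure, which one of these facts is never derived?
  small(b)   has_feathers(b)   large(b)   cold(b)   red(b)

large(b)

Round 1: (ii) [closed(obj2) => approved(b)]; (ix) [green(obj2) => small(b)]; (xii) [ready(b), green(obj2), stale(b) => locked(obj2)]; (xvi) [signed(obj2) => flagged(b)]. New: approved(b), small(b), locked(obj2), flagged(b).
Round 2: (xi) [locked(obj2), flagged(b) => wooden(b)]; (xiv) [locked(obj2), flagged(b) => bird(b)]. New: wooden(b), bird(b).
Round 3: (xiii) [wooden(b), valid(b) => cold(b)]. New: cold(b).
Round 4: (xv) [cold(b), stale(b), green(obj2) => swims(obj2)]. New: swims(obj2).
Round 5: (iv) [swims(obj2), small(b) => has_feathers(b)]; (v) [swims(obj2), cold(b) => red(b)]. New: has_feathers(b), red(b).
Derived: small(b) (round 1), has_feathers(b) (round 5), red(b) (round 5), cold(b) (round 3). large(b) never appears in any round.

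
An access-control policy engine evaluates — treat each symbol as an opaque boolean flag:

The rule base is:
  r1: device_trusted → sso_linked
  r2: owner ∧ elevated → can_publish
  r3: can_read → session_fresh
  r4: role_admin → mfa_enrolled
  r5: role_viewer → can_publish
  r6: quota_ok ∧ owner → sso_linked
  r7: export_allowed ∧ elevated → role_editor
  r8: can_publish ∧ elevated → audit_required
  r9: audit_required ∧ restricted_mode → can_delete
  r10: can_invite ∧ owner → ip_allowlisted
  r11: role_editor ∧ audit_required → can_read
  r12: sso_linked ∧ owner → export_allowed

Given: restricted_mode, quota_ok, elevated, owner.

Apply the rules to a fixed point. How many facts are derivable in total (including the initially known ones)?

12

Round 1: r2 [owner ∧ elevated → can_publish]; r6 [quota_ok ∧ owner → sso_linked]. New: can_publish, sso_linked.
Round 2: r8 [can_publish ∧ elevated → audit_required]; r12 [sso_linked ∧ owner → export_allowed]. New: audit_required, export_allowed.
Round 3: r7 [export_allowed ∧ elevated → role_editor]; r9 [audit_required ∧ restricted_mode → can_delete]. New: role_editor, can_delete.
Round 4: r11 [role_editor ∧ audit_required → can_read]. New: can_read.
Round 5: r3 [can_read → session_fresh]. New: session_fresh.
Closure: {audit_required, can_delete, can_publish, can_read, elevated, export_allowed, owner, quota_ok, restricted_mode, role_editor, session_fresh, sso_linked} — 12 facts.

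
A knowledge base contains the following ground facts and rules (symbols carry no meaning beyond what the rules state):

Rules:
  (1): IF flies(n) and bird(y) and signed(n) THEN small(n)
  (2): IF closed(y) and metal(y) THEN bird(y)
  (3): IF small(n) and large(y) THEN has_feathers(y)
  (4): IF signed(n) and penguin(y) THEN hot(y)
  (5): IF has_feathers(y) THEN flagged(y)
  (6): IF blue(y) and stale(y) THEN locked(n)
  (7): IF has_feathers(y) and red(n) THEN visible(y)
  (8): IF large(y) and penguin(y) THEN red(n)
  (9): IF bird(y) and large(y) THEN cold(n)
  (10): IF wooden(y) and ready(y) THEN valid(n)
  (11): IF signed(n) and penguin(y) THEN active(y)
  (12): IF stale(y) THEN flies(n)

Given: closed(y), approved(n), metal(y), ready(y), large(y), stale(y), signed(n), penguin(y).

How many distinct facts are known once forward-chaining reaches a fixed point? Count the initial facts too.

Round 1 — (2), (4), (8), (11), (12), derive bird(y), hot(y), red(n), active(y), flies(n).
Round 2 — (1), (9), derive small(n), cold(n).
Round 3 — (3), derive has_feathers(y).
Round 4 — (5), (7), derive flagged(y), visible(y).
Closure: {active(y), approved(n), bird(y), closed(y), cold(n), flagged(y), flies(n), has_feathers(y), hot(y), large(y), metal(y), penguin(y), ready(y), red(n), signed(n), small(n), stale(y), visible(y)} — 18 facts.

18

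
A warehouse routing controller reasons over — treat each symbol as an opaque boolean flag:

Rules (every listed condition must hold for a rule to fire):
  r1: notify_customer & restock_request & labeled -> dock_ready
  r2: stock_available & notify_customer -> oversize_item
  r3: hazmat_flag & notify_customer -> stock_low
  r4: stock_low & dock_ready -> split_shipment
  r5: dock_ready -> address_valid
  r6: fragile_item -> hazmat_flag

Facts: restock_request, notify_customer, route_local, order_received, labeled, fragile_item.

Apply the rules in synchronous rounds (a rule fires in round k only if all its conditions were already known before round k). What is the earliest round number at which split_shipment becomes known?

[1] r1 [notify_customer & restock_request & labeled -> dock_ready]; r6 [fragile_item -> hazmat_flag]. ⇒ new: dock_ready, hazmat_flag.
[2] r3 [hazmat_flag & notify_customer -> stock_low]; r5 [dock_ready -> address_valid]. ⇒ new: stock_low, address_valid.
[3] r4 [stock_low & dock_ready -> split_shipment]. ⇒ new: split_shipment.
split_shipment first appears in round 3.

3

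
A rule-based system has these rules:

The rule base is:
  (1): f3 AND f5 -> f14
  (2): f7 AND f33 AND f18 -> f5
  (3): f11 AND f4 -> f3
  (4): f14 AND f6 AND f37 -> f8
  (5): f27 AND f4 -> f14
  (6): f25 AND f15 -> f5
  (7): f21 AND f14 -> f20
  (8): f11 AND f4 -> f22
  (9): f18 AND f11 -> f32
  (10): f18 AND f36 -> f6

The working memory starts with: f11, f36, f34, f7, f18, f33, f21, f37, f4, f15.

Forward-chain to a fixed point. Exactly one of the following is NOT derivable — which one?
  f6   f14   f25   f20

f25

Round 1 — (2), (3), (8), (9), (10), derive f5, f3, f22, f32, f6.
Round 2 — (1), derive f14.
Round 3 — (4), (7), derive f8, f20.
Derived: f20 (round 3), f6 (round 1), f14 (round 2). f25 never appears in any round.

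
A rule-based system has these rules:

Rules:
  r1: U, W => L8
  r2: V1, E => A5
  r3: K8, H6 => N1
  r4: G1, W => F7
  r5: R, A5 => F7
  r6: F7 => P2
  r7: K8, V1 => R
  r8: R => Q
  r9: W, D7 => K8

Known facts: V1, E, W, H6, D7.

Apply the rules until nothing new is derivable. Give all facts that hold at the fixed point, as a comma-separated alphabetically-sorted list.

A5, D7, E, F7, H6, K8, N1, P2, Q, R, V1, W

Round 1: r2 [V1, E => A5]; r9 [W, D7 => K8]. New: A5, K8.
Round 2: r3 [K8, H6 => N1]; r7 [K8, V1 => R]. New: N1, R.
Round 3: r5 [R, A5 => F7]; r8 [R => Q]. New: F7, Q.
Round 4: r6 [F7 => P2]. New: P2.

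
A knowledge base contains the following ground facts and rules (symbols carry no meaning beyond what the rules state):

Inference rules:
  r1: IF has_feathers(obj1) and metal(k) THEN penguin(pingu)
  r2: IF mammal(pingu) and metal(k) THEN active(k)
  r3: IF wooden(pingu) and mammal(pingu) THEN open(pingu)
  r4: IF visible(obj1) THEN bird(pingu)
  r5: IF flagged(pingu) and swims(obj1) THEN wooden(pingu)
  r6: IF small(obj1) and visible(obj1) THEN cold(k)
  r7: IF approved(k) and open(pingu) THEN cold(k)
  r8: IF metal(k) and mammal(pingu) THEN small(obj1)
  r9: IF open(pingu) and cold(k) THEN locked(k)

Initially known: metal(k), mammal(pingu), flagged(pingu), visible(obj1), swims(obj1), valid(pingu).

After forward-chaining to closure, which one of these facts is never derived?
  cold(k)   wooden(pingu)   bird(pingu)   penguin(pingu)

penguin(pingu)

Round 1: r2 [IF mammal(pingu) and metal(k) THEN active(k)]; r4 [IF visible(obj1) THEN bird(pingu)]; r5 [IF flagged(pingu) and swims(obj1) THEN wooden(pingu)]; r8 [IF metal(k) and mammal(pingu) THEN small(obj1)]. New: active(k), bird(pingu), wooden(pingu), small(obj1).
Round 2: r3 [IF wooden(pingu) and mammal(pingu) THEN open(pingu)]; r6 [IF small(obj1) and visible(obj1) THEN cold(k)]. New: open(pingu), cold(k).
Round 3: r9 [IF open(pingu) and cold(k) THEN locked(k)]. New: locked(k).
Derived: wooden(pingu) (round 1), bird(pingu) (round 1), cold(k) (round 2). penguin(pingu) never appears in any round.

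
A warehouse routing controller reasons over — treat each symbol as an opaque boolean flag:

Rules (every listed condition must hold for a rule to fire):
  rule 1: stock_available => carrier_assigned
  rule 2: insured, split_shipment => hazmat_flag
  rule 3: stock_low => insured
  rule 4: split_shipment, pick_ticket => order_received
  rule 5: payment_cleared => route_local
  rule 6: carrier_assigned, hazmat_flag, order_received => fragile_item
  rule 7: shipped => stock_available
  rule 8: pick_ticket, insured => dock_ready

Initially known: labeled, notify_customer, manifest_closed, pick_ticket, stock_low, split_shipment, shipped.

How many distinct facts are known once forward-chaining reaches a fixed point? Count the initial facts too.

14

Round 1: rule 3 [stock_low => insured]; rule 4 [split_shipment, pick_ticket => order_received]; rule 7 [shipped => stock_available]. Adds insured, order_received, stock_available.
Round 2: rule 1 [stock_available => carrier_assigned]; rule 2 [insured, split_shipment => hazmat_flag]; rule 8 [pick_ticket, insured => dock_ready]. Adds carrier_assigned, hazmat_flag, dock_ready.
Round 3: rule 6 [carrier_assigned, hazmat_flag, order_received => fragile_item]. Adds fragile_item.
Closure: {carrier_assigned, dock_ready, fragile_item, hazmat_flag, insured, labeled, manifest_closed, notify_customer, order_received, pick_ticket, shipped, split_shipment, stock_available, stock_low} — 14 facts.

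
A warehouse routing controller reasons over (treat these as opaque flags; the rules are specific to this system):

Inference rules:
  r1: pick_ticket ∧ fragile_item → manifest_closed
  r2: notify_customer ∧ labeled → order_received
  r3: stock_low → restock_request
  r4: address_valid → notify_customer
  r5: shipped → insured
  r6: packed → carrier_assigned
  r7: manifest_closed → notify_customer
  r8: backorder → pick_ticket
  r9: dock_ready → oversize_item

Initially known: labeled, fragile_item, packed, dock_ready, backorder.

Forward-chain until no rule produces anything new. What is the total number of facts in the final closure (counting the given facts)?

11

[1] r6 [packed → carrier_assigned]; r8 [backorder → pick_ticket]; r9 [dock_ready → oversize_item]. ⇒ new: carrier_assigned, pick_ticket, oversize_item.
[2] r1 [pick_ticket ∧ fragile_item → manifest_closed]. ⇒ new: manifest_closed.
[3] r7 [manifest_closed → notify_customer]. ⇒ new: notify_customer.
[4] r2 [notify_customer ∧ labeled → order_received]. ⇒ new: order_received.
Closure: {backorder, carrier_assigned, dock_ready, fragile_item, labeled, manifest_closed, notify_customer, order_received, oversize_item, packed, pick_ticket} — 11 facts.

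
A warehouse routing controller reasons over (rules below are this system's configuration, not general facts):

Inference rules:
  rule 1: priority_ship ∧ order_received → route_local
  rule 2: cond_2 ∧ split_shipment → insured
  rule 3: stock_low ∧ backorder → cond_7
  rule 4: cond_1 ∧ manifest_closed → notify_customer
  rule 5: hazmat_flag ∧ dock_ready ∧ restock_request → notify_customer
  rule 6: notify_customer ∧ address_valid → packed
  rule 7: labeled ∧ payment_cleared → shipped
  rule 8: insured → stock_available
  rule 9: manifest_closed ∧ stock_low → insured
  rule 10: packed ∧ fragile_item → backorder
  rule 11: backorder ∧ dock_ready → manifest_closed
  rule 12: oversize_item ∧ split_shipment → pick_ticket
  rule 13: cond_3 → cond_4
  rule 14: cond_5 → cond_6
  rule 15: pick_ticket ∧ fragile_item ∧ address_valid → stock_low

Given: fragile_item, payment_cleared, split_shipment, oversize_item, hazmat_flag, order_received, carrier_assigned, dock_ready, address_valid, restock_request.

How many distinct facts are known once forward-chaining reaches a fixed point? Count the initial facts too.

[1] rule 5 [hazmat_flag ∧ dock_ready ∧ restock_request → notify_customer]; rule 12 [oversize_item ∧ split_shipment → pick_ticket]. ⇒ new: notify_customer, pick_ticket.
[2] rule 6 [notify_customer ∧ address_valid → packed]; rule 15 [pick_ticket ∧ fragile_item ∧ address_valid → stock_low]. ⇒ new: packed, stock_low.
[3] rule 10 [packed ∧ fragile_item → backorder]. ⇒ new: backorder.
[4] rule 3 [stock_low ∧ backorder → cond_7]; rule 11 [backorder ∧ dock_ready → manifest_closed]. ⇒ new: cond_7, manifest_closed.
[5] rule 9 [manifest_closed ∧ stock_low → insured]. ⇒ new: insured.
[6] rule 8 [insured → stock_available]. ⇒ new: stock_available.
Closure: {address_valid, backorder, carrier_assigned, cond_7, dock_ready, fragile_item, hazmat_flag, insured, manifest_closed, notify_customer, order_received, oversize_item, packed, payment_cleared, pick_ticket, restock_request, split_shipment, stock_available, stock_low} — 19 facts.

19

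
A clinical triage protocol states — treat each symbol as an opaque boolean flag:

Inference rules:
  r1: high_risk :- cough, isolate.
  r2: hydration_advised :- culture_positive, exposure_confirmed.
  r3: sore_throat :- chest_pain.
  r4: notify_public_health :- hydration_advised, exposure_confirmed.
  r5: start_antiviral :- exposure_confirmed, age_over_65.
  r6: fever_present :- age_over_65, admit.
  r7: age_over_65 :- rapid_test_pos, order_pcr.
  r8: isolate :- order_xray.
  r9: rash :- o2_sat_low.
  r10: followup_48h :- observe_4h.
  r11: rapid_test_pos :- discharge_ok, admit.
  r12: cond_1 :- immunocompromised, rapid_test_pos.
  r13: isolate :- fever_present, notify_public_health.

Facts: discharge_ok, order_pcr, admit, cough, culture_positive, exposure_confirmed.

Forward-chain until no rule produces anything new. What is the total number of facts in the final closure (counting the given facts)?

14

[1] r2 [hydration_advised :- culture_positive, exposure_confirmed.]; r11 [rapid_test_pos :- discharge_ok, admit.]. ⇒ new: hydration_advised, rapid_test_pos.
[2] r4 [notify_public_health :- hydration_advised, exposure_confirmed.]; r7 [age_over_65 :- rapid_test_pos, order_pcr.]. ⇒ new: notify_public_health, age_over_65.
[3] r5 [start_antiviral :- exposure_confirmed, age_over_65.]; r6 [fever_present :- age_over_65, admit.]. ⇒ new: start_antiviral, fever_present.
[4] r13 [isolate :- fever_present, notify_public_health.]. ⇒ new: isolate.
[5] r1 [high_risk :- cough, isolate.]. ⇒ new: high_risk.
Closure: {admit, age_over_65, cough, culture_positive, discharge_ok, exposure_confirmed, fever_present, high_risk, hydration_advised, isolate, notify_public_health, order_pcr, rapid_test_pos, start_antiviral} — 14 facts.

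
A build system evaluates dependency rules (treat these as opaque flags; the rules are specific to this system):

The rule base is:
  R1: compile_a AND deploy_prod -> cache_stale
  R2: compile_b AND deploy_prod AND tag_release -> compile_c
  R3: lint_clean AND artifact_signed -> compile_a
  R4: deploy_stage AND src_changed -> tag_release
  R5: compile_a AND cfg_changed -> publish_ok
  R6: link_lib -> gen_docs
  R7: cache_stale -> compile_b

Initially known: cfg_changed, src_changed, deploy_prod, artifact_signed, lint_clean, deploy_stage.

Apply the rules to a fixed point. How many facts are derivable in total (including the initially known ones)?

Round 1: R3 [lint_clean AND artifact_signed -> compile_a]; R4 [deploy_stage AND src_changed -> tag_release]. New: compile_a, tag_release.
Round 2: R1 [compile_a AND deploy_prod -> cache_stale]; R5 [compile_a AND cfg_changed -> publish_ok]. New: cache_stale, publish_ok.
Round 3: R7 [cache_stale -> compile_b]. New: compile_b.
Round 4: R2 [compile_b AND deploy_prod AND tag_release -> compile_c]. New: compile_c.
Closure: {artifact_signed, cache_stale, cfg_changed, compile_a, compile_b, compile_c, deploy_prod, deploy_stage, lint_clean, publish_ok, src_changed, tag_release} — 12 facts.

12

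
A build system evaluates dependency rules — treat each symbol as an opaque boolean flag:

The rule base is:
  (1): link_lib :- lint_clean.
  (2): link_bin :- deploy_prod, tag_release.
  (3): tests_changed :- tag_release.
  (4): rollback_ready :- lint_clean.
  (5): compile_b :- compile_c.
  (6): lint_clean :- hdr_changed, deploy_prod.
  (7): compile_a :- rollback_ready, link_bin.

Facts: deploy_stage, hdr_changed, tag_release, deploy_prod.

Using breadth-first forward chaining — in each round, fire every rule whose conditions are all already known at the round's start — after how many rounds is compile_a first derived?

Round 1: (2) [link_bin :- deploy_prod, tag_release.]; (3) [tests_changed :- tag_release.]; (6) [lint_clean :- hdr_changed, deploy_prod.]. New: link_bin, tests_changed, lint_clean.
Round 2: (1) [link_lib :- lint_clean.]; (4) [rollback_ready :- lint_clean.]. New: link_lib, rollback_ready.
Round 3: (7) [compile_a :- rollback_ready, link_bin.]. New: compile_a.
compile_a first appears in round 3.

3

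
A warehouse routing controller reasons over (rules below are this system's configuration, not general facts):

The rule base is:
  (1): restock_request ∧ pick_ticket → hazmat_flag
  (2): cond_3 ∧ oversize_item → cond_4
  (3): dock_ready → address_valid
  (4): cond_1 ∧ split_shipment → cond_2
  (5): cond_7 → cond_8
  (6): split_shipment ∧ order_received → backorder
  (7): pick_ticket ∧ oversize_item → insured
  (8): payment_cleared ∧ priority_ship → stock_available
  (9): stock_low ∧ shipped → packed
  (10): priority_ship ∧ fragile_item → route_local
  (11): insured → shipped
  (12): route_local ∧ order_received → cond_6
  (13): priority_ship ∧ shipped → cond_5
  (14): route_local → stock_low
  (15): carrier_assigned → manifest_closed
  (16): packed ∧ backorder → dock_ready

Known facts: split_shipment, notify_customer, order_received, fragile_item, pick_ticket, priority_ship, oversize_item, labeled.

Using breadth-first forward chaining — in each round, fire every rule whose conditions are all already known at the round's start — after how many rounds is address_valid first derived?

Round 1 fires (6), (7), (10), giving backorder, insured, route_local.
Round 2 fires (11), (12), (14), giving shipped, cond_6, stock_low.
Round 3 fires (9), (13), giving packed, cond_5.
Round 4 fires (16), giving dock_ready.
Round 5 fires (3), giving address_valid.
address_valid first appears in round 5.

5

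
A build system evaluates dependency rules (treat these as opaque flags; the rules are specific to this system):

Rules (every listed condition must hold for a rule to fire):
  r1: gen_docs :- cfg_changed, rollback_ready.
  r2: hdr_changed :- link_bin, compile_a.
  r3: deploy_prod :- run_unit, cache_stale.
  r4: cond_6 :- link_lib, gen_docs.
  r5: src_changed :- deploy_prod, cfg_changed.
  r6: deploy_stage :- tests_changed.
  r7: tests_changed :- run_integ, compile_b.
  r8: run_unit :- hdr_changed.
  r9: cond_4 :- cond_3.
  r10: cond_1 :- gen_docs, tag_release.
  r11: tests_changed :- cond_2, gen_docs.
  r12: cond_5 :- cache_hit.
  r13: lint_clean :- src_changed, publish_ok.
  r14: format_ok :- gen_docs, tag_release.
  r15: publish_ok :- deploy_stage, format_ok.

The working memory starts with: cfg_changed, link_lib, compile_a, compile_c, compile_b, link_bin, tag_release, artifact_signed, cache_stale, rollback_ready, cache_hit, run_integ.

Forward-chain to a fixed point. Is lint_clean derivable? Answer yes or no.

Round 1 fires r1, r2, r7, r12, giving gen_docs, hdr_changed, tests_changed, cond_5.
Round 2 fires r4, r6, r8, r10, r14, giving cond_6, deploy_stage, run_unit, cond_1, format_ok.
Round 3 fires r3, r15, giving deploy_prod, publish_ok.
Round 4 fires r5, giving src_changed.
Round 5 fires r13, giving lint_clean.
lint_clean appears in round 5, so it is derivable.

yes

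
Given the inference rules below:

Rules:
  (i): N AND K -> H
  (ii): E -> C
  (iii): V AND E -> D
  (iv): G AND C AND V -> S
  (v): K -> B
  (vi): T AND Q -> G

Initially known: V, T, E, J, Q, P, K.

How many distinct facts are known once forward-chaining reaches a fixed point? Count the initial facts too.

Round 1: (ii) [E -> C]; (iii) [V AND E -> D]; (v) [K -> B]; (vi) [T AND Q -> G]. New: C, D, B, G.
Round 2: (iv) [G AND C AND V -> S]. New: S.
Closure: {B, C, D, E, G, J, K, P, Q, S, T, V} — 12 facts.

12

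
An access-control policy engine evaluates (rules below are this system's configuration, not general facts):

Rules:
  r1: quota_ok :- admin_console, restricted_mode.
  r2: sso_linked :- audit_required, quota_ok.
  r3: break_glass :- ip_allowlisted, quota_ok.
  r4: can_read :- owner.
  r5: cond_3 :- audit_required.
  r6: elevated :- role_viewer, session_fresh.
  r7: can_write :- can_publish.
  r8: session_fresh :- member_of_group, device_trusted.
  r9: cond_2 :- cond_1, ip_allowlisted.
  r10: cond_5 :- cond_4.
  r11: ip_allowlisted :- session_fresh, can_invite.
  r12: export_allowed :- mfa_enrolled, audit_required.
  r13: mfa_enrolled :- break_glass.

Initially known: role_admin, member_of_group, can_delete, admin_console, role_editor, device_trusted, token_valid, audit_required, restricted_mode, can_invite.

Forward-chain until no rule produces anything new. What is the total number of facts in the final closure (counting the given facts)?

18

Round 1: r1 [quota_ok :- admin_console, restricted_mode.]; r5 [cond_3 :- audit_required.]; r8 [session_fresh :- member_of_group, device_trusted.]. Adds quota_ok, cond_3, session_fresh.
Round 2: r2 [sso_linked :- audit_required, quota_ok.]; r11 [ip_allowlisted :- session_fresh, can_invite.]. Adds sso_linked, ip_allowlisted.
Round 3: r3 [break_glass :- ip_allowlisted, quota_ok.]. Adds break_glass.
Round 4: r13 [mfa_enrolled :- break_glass.]. Adds mfa_enrolled.
Round 5: r12 [export_allowed :- mfa_enrolled, audit_required.]. Adds export_allowed.
Closure: {admin_console, audit_required, break_glass, can_delete, can_invite, cond_3, device_trusted, export_allowed, ip_allowlisted, member_of_group, mfa_enrolled, quota_ok, restricted_mode, role_admin, role_editor, session_fresh, sso_linked, token_valid} — 18 facts.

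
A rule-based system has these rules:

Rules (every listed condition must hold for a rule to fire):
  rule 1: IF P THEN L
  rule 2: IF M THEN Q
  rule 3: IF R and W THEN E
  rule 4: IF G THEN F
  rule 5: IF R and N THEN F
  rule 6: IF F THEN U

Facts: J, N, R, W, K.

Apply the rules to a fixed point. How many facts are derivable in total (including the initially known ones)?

8

Round 1 fires rule 3, rule 5, giving E, F.
Round 2 fires rule 6, giving U.
Closure: {E, F, J, K, N, R, U, W} — 8 facts.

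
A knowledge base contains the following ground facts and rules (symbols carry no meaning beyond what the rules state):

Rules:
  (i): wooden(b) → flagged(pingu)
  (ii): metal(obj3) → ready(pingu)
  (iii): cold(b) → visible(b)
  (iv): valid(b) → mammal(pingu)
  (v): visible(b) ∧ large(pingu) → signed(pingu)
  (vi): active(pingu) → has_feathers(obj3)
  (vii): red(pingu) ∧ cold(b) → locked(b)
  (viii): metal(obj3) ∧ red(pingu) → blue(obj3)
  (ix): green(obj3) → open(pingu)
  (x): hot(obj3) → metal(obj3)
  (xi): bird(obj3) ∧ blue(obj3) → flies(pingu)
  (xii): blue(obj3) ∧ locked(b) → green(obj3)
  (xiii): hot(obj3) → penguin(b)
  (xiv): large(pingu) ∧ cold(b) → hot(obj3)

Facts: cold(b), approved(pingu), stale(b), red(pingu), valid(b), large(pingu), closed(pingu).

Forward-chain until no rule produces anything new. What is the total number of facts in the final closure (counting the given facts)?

Round 1: (iii) [cold(b) → visible(b)]; (iv) [valid(b) → mammal(pingu)]; (vii) [red(pingu) ∧ cold(b) → locked(b)]; (xiv) [large(pingu) ∧ cold(b) → hot(obj3)]. New: visible(b), mammal(pingu), locked(b), hot(obj3).
Round 2: (v) [visible(b) ∧ large(pingu) → signed(pingu)]; (x) [hot(obj3) → metal(obj3)]; (xiii) [hot(obj3) → penguin(b)]. New: signed(pingu), metal(obj3), penguin(b).
Round 3: (ii) [metal(obj3) → ready(pingu)]; (viii) [metal(obj3) ∧ red(pingu) → blue(obj3)]. New: ready(pingu), blue(obj3).
Round 4: (xii) [blue(obj3) ∧ locked(b) → green(obj3)]. New: green(obj3).
Round 5: (ix) [green(obj3) → open(pingu)]. New: open(pingu).
Closure: {approved(pingu), blue(obj3), closed(pingu), cold(b), green(obj3), hot(obj3), large(pingu), locked(b), mammal(pingu), metal(obj3), open(pingu), penguin(b), ready(pingu), red(pingu), signed(pingu), stale(b), valid(b), visible(b)} — 18 facts.

18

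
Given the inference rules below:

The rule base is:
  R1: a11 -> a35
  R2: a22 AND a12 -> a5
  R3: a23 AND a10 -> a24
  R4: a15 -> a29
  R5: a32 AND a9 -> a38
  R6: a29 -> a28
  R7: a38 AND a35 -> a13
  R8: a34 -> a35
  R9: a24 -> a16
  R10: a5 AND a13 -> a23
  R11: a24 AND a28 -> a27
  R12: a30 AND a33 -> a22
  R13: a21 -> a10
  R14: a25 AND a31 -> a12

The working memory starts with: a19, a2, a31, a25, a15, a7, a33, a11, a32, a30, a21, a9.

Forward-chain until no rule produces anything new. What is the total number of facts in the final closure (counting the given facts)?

25

Round 1: R1 [a11 -> a35]; R4 [a15 -> a29]; R5 [a32 AND a9 -> a38]; R12 [a30 AND a33 -> a22]; R13 [a21 -> a10]; R14 [a25 AND a31 -> a12]. Adds a35, a29, a38, a22, a10, a12.
Round 2: R2 [a22 AND a12 -> a5]; R6 [a29 -> a28]; R7 [a38 AND a35 -> a13]. Adds a5, a28, a13.
Round 3: R10 [a5 AND a13 -> a23]. Adds a23.
Round 4: R3 [a23 AND a10 -> a24]. Adds a24.
Round 5: R9 [a24 -> a16]; R11 [a24 AND a28 -> a27]. Adds a16, a27.
Closure: {a10, a11, a12, a13, a15, a16, a19, a2, a21, a22, a23, a24, a25, a27, a28, a29, a30, a31, a32, a33, a35, a38, a5, a7, a9} — 25 facts.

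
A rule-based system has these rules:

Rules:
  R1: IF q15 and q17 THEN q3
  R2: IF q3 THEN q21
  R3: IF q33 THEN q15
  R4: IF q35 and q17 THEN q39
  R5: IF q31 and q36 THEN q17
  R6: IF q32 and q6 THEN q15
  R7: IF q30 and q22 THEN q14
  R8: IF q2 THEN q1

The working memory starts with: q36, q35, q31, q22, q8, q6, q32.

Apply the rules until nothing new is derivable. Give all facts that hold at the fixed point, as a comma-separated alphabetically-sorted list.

Round 1 fires R5, R6, giving q17, q15.
Round 2 fires R1, R4, giving q3, q39.
Round 3 fires R2, giving q21.

q15, q17, q21, q22, q3, q31, q32, q35, q36, q39, q6, q8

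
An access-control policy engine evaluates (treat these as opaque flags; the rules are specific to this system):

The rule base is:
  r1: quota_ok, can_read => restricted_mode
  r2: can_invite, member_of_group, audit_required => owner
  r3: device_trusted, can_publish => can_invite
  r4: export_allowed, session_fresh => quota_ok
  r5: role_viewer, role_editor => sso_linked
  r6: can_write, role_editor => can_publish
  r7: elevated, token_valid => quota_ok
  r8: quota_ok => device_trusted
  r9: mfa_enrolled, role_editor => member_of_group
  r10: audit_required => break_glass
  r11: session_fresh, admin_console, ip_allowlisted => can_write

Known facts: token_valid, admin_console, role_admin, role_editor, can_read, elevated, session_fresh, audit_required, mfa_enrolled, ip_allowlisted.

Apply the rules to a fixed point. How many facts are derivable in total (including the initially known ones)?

Round 1: r7 [elevated, token_valid => quota_ok]; r9 [mfa_enrolled, role_editor => member_of_group]; r10 [audit_required => break_glass]; r11 [session_fresh, admin_console, ip_allowlisted => can_write]. Adds quota_ok, member_of_group, break_glass, can_write.
Round 2: r1 [quota_ok, can_read => restricted_mode]; r6 [can_write, role_editor => can_publish]; r8 [quota_ok => device_trusted]. Adds restricted_mode, can_publish, device_trusted.
Round 3: r3 [device_trusted, can_publish => can_invite]. Adds can_invite.
Round 4: r2 [can_invite, member_of_group, audit_required => owner]. Adds owner.
Closure: {admin_console, audit_required, break_glass, can_invite, can_publish, can_read, can_write, device_trusted, elevated, ip_allowlisted, member_of_group, mfa_enrolled, owner, quota_ok, restricted_mode, role_admin, role_editor, session_fresh, token_valid} — 19 facts.

19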